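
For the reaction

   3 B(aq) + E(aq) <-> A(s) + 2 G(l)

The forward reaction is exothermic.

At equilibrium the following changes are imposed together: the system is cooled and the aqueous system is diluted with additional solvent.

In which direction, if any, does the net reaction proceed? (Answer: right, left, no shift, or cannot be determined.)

cannot be determined

The forward reaction is exothermic. Lowering T favours the exothermic direction — shift to the right.
Dilution lowers every aqueous concentration by the same factor. Δn_aq = 0 − 4 = -4, so the system shifts toward the side with more dissolved moles — to the left.
The individual effects push in opposite directions; without quantitative information the net direction cannot be determined.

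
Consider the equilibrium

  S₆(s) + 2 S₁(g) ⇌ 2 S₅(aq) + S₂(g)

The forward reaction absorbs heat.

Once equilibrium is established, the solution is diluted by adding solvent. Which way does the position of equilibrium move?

right

Dilution lowers every aqueous concentration by the same factor. Δn_aq = 2 − 0 = +2, so the system shifts toward the side with more dissolved moles — to the right.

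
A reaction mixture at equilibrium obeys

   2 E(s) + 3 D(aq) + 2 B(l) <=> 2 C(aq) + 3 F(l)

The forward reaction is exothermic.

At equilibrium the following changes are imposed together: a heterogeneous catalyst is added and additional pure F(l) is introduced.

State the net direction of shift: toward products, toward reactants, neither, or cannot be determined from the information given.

no shift

A catalyst speeds both forward and reverse rates equally; it changes neither Q nor K — no shift from this change.
F is a pure liquid; its activity is 1 regardless of amount, so Q is unaffected — no shift from this change.
None of the changes alters Q relative to K, so there is no net shift.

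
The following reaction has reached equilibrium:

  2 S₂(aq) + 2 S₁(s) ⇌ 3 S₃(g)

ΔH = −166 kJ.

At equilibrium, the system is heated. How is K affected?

K depends on temperature via the van 't Hoff relation. The forward reaction is exothermic, so raising T decreases K.

decreases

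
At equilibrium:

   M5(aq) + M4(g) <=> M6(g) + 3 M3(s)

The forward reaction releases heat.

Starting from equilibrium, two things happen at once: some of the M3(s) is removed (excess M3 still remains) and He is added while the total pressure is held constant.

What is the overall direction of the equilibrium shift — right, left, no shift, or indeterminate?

M3 is a pure solid; its activity is 1 regardless of amount, so Q is unaffected — no shift from this change.
Adding inert gas at constant total pressure expands the volume, scaling every reacting partial pressure by the same factor. Δn_gas = 1 − 1 = 0, so Q is unchanged — no shift.
None of the changes alters Q relative to K, so there is no net shift.

no shift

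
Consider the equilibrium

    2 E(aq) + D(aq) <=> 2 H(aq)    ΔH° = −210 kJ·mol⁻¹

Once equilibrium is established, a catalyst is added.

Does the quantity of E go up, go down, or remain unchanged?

A catalyst speeds both forward and reverse rates equally; it changes neither Q nor K — no shift from this change.
No net shift occurs, so the amount of E is unchanged.

unchanged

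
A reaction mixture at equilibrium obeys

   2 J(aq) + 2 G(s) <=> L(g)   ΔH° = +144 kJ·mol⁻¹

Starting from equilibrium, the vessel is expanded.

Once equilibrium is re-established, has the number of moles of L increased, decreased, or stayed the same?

increases

Gas moles: reactants 0, products 1 (Δn_gas = +1). Expansion shifts the system toward the side with more moles of gas — to the right.
The net shift is to the right. L is a product, so its amount increases.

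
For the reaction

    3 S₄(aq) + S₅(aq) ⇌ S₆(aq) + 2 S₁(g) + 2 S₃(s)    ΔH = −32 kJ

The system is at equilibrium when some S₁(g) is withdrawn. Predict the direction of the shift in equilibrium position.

right

Removing S₁ (g), a product, drives the reaction to the right.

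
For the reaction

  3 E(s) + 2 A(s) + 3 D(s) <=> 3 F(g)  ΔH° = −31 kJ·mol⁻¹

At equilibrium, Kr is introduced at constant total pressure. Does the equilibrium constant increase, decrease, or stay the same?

The equilibrium constant depends only on temperature. This perturbation may move the position of equilibrium, but since T is unchanged, K itself is unchanged.

unchanged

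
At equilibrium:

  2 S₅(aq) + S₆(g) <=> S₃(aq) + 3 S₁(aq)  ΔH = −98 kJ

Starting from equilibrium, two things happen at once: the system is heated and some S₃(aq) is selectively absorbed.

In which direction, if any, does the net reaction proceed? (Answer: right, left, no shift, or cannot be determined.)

cannot be determined

The forward reaction is exothermic. Raising T favours the endothermic direction — shift to the left.
Removing S₃ (aq), a product, drives the reaction to the right.
The individual effects push in opposite directions; without quantitative information the net direction cannot be determined.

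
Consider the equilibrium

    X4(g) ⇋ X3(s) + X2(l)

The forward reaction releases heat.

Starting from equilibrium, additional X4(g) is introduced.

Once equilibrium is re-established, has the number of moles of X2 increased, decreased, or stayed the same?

increases

Adding X4 (g), a reactant, drives the reaction to the right.
The net shift is to the right. X2 is a product, so its amount increases.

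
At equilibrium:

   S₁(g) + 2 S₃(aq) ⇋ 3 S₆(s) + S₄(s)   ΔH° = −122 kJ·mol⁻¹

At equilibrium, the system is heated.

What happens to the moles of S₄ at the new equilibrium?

The forward reaction is exothermic. Raising T favours the endothermic direction — shift to the left.
The net shift is to the left. S₄ is a product, so its amount decreases.

decreases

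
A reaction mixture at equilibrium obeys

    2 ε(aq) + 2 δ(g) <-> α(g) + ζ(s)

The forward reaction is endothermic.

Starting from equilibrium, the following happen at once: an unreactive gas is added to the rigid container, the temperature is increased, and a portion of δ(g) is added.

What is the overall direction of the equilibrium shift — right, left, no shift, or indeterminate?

right

At constant volume, adding an inert gas leaves every reacting species' partial pressure unchanged, so Q is unchanged — no shift from this change.
The forward reaction is endothermic. Raising T favours the endothermic direction — shift to the right.
Adding δ (g), a reactant, drives the reaction to the right.
Only the nonzero effect(s) matter; the net shift is to the right.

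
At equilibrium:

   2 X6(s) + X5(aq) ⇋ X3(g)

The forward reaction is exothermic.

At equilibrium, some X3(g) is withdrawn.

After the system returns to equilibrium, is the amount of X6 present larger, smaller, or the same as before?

Removing X3 (g), a product, drives the reaction to the right.
The net shift is to the right. X6 is a reactant, so its amount decreases.

decreases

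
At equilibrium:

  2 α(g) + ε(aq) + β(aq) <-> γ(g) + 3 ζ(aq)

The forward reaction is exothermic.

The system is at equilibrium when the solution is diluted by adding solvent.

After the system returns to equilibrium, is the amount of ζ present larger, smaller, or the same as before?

increases

Dilution lowers every aqueous concentration by the same factor. Δn_aq = 3 − 2 = +1, so the system shifts toward the side with more dissolved moles — to the right.
The net shift is to the right. ζ is a product, so its amount increases.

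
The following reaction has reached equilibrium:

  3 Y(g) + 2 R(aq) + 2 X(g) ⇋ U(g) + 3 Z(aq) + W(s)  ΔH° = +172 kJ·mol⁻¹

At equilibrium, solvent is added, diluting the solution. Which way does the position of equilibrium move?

Dilution lowers every aqueous concentration by the same factor. Δn_aq = 3 − 2 = +1, so the system shifts toward the side with more dissolved moles — to the right.

right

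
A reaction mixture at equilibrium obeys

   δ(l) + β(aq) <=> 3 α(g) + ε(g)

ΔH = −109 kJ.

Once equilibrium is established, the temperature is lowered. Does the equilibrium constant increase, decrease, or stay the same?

increases

K depends on temperature via the van 't Hoff relation. The forward reaction is exothermic, so lowering T increases K.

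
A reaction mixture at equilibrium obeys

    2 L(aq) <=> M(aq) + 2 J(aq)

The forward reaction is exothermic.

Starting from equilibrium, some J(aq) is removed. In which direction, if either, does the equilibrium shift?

right

Removing J (aq), a product, drives the reaction to the right.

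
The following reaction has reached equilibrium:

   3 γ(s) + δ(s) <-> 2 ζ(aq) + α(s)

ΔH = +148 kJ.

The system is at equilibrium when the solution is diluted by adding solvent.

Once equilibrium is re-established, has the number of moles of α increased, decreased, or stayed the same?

Dilution lowers every aqueous concentration by the same factor. Δn_aq = 2 − 0 = +2, so the system shifts toward the side with more dissolved moles — to the right.
The net shift is to the right. α is a product, so its amount increases.

increases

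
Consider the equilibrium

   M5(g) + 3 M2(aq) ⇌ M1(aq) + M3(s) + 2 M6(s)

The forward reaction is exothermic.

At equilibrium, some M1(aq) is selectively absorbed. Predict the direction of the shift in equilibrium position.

right

Removing M1 (aq), a product, drives the reaction to the right.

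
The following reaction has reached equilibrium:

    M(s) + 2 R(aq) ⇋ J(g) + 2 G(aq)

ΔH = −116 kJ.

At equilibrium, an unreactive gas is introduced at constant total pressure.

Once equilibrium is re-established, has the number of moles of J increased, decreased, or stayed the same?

Adding inert gas at constant total pressure expands the volume and lowers every reacting partial pressure. With Δn_gas = 1 − 0 = +1, Q moves away from K toward the side with fewer gas moles, so the system shifts toward the side with more gas moles — to the right.
The net shift is to the right. J is a product, so its amount increases.

increases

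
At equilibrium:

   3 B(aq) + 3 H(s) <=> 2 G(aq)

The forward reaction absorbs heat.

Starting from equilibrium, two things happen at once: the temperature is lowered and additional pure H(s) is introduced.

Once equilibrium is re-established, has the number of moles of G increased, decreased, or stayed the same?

decreases

The forward reaction is endothermic. Lowering T favours the exothermic direction — shift to the left.
H is a pure solid; its activity is 1 regardless of amount, so Q is unaffected — no shift from this change.
The net shift is to the left. G is a product, so its amount decreases.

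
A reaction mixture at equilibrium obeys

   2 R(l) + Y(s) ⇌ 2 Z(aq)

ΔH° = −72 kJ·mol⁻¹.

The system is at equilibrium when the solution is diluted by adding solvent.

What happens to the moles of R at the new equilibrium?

Dilution lowers every aqueous concentration by the same factor. Δn_aq = 2 − 0 = +2, so the system shifts toward the side with more dissolved moles — to the right.
The net shift is to the right. R is a reactant, so its amount decreases.

decreases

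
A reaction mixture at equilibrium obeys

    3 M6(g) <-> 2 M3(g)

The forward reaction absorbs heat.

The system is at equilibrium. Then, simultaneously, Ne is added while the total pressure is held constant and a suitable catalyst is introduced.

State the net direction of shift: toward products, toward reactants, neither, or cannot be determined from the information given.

Adding inert gas at constant total pressure expands the volume and lowers every reacting partial pressure. With Δn_gas = 2 − 3 = -1, Q moves away from K toward the side with fewer gas moles, so the system shifts toward the side with more gas moles — to the left.
A catalyst speeds both forward and reverse rates equally; it changes neither Q nor K — no shift from this change.
Only the nonzero effect(s) matter; the net shift is to the left.

left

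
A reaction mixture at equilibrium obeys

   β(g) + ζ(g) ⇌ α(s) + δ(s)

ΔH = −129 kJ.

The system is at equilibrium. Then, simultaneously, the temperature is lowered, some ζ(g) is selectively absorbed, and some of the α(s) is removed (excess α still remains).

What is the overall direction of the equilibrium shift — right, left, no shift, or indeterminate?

cannot be determined

The forward reaction is exothermic. Lowering T favours the exothermic direction — shift to the right.
Removing ζ (g), a reactant, drives the reaction to the left.
α is a pure solid; its activity is 1 regardless of amount, so Q is unaffected — no shift from this change.
The individual effects push in opposite directions; without quantitative information the net direction cannot be determined.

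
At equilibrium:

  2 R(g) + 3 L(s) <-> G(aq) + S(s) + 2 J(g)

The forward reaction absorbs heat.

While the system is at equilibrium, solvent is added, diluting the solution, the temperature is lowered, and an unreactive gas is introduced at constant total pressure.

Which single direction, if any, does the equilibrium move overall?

cannot be determined

Dilution lowers every aqueous concentration by the same factor. Δn_aq = 1 − 0 = +1, so the system shifts toward the side with more dissolved moles — to the right.
The forward reaction is endothermic. Lowering T favours the exothermic direction — shift to the left.
Adding inert gas at constant total pressure expands the volume, scaling every reacting partial pressure by the same factor. Δn_gas = 2 − 2 = 0, so Q is unchanged — no shift.
The individual effects push in opposite directions; without quantitative information the net direction cannot be determined.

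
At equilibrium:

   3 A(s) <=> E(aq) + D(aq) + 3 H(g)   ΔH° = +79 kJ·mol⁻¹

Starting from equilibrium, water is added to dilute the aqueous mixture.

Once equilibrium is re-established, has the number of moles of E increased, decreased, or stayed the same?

increases

Dilution lowers every aqueous concentration by the same factor. Δn_aq = 2 − 0 = +2, so the system shifts toward the side with more dissolved moles — to the right.
The net shift is to the right. E is a product, so its amount increases.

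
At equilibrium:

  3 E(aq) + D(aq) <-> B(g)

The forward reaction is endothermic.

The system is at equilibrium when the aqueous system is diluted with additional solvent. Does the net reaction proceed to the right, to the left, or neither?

left

Dilution lowers every aqueous concentration by the same factor. Δn_aq = 0 − 4 = -4, so the system shifts toward the side with more dissolved moles — to the left.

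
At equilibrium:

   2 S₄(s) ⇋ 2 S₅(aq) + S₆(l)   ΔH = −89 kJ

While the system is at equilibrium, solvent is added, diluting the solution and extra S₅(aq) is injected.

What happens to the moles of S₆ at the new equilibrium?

Dilution lowers every aqueous concentration by the same factor. Δn_aq = 2 − 0 = +2, so the system shifts toward the side with more dissolved moles — to the right.
Adding S₅ (aq), a product, drives the reaction to the left.
The two effects oppose each other, so the net shift — and hence the change in S₆ — cannot be determined from the given information.

cannot be determined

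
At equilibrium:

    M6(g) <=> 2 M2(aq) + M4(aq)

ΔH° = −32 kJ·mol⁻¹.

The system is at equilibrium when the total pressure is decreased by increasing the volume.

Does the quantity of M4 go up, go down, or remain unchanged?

decreases

Gas moles: reactants 1, products 0 (Δn_gas = -1). Expansion shifts the system toward the side with more moles of gas — to the left.
The net shift is to the left. M4 is a product, so its amount decreases.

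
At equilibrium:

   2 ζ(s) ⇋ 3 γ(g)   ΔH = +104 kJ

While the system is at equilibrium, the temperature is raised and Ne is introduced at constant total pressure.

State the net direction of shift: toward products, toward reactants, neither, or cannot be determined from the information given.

right

The forward reaction is endothermic. Raising T favours the endothermic direction — shift to the right.
Adding inert gas at constant total pressure expands the volume and lowers every reacting partial pressure. With Δn_gas = 3 − 0 = +3, Q moves away from K toward the side with fewer gas moles, so the system shifts toward the side with more gas moles — to the right.
All effects act in the same direction — net shift to the right.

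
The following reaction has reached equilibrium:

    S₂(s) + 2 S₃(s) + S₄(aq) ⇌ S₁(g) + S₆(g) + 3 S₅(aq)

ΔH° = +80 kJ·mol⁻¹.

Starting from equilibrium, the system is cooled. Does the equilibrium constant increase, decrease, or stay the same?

K depends on temperature via the van 't Hoff relation. The forward reaction is endothermic, so lowering T decreases K.

decreases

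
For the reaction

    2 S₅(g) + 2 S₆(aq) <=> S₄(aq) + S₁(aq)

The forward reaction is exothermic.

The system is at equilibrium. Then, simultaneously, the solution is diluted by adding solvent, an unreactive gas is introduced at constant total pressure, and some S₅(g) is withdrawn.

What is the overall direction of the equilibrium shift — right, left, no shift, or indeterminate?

left

Dilution scales every aqueous concentration by the same factor. Δn_aq = 2 − 2 = 0, so Q is unchanged — no shift.
Adding inert gas at constant total pressure expands the volume and lowers every reacting partial pressure. With Δn_gas = 0 − 2 = -2, Q moves away from K toward the side with fewer gas moles, so the system shifts toward the side with more gas moles — to the left.
Removing S₅ (g), a reactant, drives the reaction to the left.
Only the nonzero effect(s) matter; the net shift is to the left.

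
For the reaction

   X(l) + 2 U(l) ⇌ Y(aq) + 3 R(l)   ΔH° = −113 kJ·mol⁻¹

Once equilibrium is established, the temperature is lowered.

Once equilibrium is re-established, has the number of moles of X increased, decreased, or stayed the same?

The forward reaction is exothermic. Lowering T favours the exothermic direction — shift to the right.
The net shift is to the right. X is a reactant, so its amount decreases.

decreases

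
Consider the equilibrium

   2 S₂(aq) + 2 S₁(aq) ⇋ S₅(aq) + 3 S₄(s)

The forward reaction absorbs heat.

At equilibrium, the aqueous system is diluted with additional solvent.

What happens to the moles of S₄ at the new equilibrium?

Dilution lowers every aqueous concentration by the same factor. Δn_aq = 1 − 4 = -3, so the system shifts toward the side with more dissolved moles — to the left.
The net shift is to the left. S₄ is a product, so its amount decreases.

decreases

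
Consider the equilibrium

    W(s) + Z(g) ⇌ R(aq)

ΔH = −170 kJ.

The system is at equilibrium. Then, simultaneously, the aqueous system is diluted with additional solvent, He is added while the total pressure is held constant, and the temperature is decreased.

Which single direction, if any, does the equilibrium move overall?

Dilution lowers every aqueous concentration by the same factor. Δn_aq = 1 − 0 = +1, so the system shifts toward the side with more dissolved moles — to the right.
Adding inert gas at constant total pressure expands the volume and lowers every reacting partial pressure. With Δn_gas = 0 − 1 = -1, Q moves away from K toward the side with fewer gas moles, so the system shifts toward the side with more gas moles — to the left.
The forward reaction is exothermic. Lowering T favours the exothermic direction — shift to the right.
The individual effects push in opposite directions; without quantitative information the net direction cannot be determined.

cannot be determined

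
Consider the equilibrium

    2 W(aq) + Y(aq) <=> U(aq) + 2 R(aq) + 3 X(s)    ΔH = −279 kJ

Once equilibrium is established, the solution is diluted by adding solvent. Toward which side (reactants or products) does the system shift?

Dilution scales every aqueous concentration by the same factor. Δn_aq = 3 − 3 = 0, so Q is unchanged — no shift.

no shift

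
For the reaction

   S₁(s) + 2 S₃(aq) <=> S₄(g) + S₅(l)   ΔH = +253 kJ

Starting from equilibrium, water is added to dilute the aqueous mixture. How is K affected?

The equilibrium constant depends only on temperature. This perturbation may move the position of equilibrium, but since T is unchanged, K itself is unchanged.

unchanged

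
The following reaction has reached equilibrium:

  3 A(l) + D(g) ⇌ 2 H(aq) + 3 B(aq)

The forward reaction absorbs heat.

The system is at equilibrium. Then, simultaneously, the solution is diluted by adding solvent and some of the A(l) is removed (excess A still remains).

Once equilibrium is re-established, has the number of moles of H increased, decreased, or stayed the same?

Dilution lowers every aqueous concentration by the same factor. Δn_aq = 5 − 0 = +5, so the system shifts toward the side with more dissolved moles — to the right.
A is a pure liquid; its activity is 1 regardless of amount, so Q is unaffected — no shift from this change.
The net shift is to the right. H is a product, so its amount increases.

increases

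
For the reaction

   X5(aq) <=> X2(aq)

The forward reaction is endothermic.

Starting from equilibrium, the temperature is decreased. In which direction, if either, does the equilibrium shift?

The forward reaction is endothermic. Lowering T favours the exothermic direction — shift to the left.

left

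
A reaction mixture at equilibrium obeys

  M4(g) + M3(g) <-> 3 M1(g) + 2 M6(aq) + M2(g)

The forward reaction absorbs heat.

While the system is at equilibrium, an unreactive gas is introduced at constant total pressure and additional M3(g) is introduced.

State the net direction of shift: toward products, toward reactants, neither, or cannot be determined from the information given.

right

Adding inert gas at constant total pressure expands the volume and lowers every reacting partial pressure. With Δn_gas = 4 − 2 = +2, Q moves away from K toward the side with fewer gas moles, so the system shifts toward the side with more gas moles — to the right.
Adding M3 (g), a reactant, drives the reaction to the right.
All effects act in the same direction — net shift to the right.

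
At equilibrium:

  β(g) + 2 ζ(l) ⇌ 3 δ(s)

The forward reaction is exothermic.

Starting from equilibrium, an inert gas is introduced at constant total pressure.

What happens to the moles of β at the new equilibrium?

Adding inert gas at constant total pressure expands the volume and lowers every reacting partial pressure. With Δn_gas = 0 − 1 = -1, Q moves away from K toward the side with fewer gas moles, so the system shifts toward the side with more gas moles — to the left.
The net shift is to the left. β is a reactant, so its amount increases.

increases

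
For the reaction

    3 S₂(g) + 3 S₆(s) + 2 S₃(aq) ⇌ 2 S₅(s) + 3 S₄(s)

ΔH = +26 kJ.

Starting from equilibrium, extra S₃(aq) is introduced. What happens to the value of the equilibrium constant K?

unchanged

The equilibrium constant depends only on temperature. This perturbation may move the position of equilibrium, but since T is unchanged, K itself is unchanged.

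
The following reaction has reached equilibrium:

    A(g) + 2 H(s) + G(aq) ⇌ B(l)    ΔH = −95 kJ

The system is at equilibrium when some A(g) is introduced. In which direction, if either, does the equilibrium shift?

Adding A (g), a reactant, drives the reaction to the right.

right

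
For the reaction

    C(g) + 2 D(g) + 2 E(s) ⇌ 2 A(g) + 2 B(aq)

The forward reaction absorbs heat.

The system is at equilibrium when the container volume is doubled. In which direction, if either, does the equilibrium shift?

left

Gas moles: reactants 3, products 2 (Δn_gas = -1). Expansion shifts the system toward the side with more moles of gas — to the left.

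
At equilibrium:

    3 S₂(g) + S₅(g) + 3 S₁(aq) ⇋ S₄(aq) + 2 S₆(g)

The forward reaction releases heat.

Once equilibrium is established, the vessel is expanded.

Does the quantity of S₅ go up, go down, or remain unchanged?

increases

Gas moles: reactants 4, products 2 (Δn_gas = -2). Expansion shifts the system toward the side with more moles of gas — to the left.
The net shift is to the left. S₅ is a reactant, so its amount increases.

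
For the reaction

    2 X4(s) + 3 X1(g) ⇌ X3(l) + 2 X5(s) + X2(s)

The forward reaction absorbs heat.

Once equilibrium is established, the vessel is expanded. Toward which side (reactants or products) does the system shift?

Gas moles: reactants 3, products 0 (Δn_gas = -3). Expansion shifts the system toward the side with more moles of gas — to the left.

left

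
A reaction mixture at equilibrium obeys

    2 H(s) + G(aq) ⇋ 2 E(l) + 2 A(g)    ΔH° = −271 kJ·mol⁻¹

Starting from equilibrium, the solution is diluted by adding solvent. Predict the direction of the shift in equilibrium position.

Dilution lowers every aqueous concentration by the same factor. Δn_aq = 0 − 1 = -1, so the system shifts toward the side with more dissolved moles — to the left.

left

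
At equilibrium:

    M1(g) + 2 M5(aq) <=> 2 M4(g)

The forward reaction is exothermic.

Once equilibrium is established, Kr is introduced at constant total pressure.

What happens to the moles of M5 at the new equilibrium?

Adding inert gas at constant total pressure expands the volume and lowers every reacting partial pressure. With Δn_gas = 2 − 1 = +1, Q moves away from K toward the side with fewer gas moles, so the system shifts toward the side with more gas moles — to the right.
The net shift is to the right. M5 is a reactant, so its amount decreases.

decreases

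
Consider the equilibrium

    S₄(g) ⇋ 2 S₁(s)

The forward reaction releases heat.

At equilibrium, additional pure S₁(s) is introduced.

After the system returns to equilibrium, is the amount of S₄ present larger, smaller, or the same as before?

unchanged

S₁ is a pure solid; its activity is 1 regardless of amount, so Q is unaffected — no shift from this change.
No net shift occurs, so the amount of S₄ is unchanged.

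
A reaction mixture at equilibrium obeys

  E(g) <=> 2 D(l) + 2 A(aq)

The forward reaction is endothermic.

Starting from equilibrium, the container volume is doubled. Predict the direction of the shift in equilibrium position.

Gas moles: reactants 1, products 0 (Δn_gas = -1). Expansion shifts the system toward the side with more moles of gas — to the left.

left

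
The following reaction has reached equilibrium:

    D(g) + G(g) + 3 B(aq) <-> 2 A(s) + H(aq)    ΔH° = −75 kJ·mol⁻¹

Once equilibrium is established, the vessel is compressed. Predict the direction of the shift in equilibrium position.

right

Gas moles: reactants 2, products 0 (Δn_gas = -2). Compression shifts the system toward the side with fewer moles of gas — to the right.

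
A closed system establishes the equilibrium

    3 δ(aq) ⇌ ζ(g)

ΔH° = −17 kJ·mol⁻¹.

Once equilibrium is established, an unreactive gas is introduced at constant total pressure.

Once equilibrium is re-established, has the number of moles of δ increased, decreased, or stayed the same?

decreases

Adding inert gas at constant total pressure expands the volume and lowers every reacting partial pressure. With Δn_gas = 1 − 0 = +1, Q moves away from K toward the side with fewer gas moles, so the system shifts toward the side with more gas moles — to the right.
The net shift is to the right. δ is a reactant, so its amount decreases.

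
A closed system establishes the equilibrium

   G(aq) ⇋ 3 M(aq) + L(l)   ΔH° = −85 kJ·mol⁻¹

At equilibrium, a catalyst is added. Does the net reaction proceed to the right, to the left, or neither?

no shift

A catalyst speeds both forward and reverse rates equally; it changes neither Q nor K — no shift from this change.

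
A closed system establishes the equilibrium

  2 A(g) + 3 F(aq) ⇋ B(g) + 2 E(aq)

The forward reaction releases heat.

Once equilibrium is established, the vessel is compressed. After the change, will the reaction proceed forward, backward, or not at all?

right

Gas moles: reactants 2, products 1 (Δn_gas = -1). Compression shifts the system toward the side with fewer moles of gas — to the right.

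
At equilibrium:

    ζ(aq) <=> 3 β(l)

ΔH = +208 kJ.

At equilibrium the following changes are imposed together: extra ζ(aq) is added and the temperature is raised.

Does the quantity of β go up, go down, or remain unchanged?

Adding ζ (aq), a reactant, drives the reaction to the right.
The forward reaction is endothermic. Raising T favours the endothermic direction — shift to the right.
The net shift is to the right. β is a product, so its amount increases.

increases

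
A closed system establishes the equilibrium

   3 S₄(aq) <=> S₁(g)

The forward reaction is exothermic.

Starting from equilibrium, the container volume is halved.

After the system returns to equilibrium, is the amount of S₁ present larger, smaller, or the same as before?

Gas moles: reactants 0, products 1 (Δn_gas = +1). Compression shifts the system toward the side with fewer moles of gas — to the left.
The net shift is to the left. S₁ is a product, so its amount decreases.

decreases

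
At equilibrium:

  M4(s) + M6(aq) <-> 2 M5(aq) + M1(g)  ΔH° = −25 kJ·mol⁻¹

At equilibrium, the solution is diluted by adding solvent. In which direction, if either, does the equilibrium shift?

right

Dilution lowers every aqueous concentration by the same factor. Δn_aq = 2 − 1 = +1, so the system shifts toward the side with more dissolved moles — to the right.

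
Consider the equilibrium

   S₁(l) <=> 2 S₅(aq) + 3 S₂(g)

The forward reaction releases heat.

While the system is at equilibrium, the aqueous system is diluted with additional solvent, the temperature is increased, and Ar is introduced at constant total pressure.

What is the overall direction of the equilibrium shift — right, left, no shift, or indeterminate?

cannot be determined

Dilution lowers every aqueous concentration by the same factor. Δn_aq = 2 − 0 = +2, so the system shifts toward the side with more dissolved moles — to the right.
The forward reaction is exothermic. Raising T favours the endothermic direction — shift to the left.
Adding inert gas at constant total pressure expands the volume and lowers every reacting partial pressure. With Δn_gas = 3 − 0 = +3, Q moves away from K toward the side with fewer gas moles, so the system shifts toward the side with more gas moles — to the right.
The individual effects push in opposite directions; without quantitative information the net direction cannot be determined.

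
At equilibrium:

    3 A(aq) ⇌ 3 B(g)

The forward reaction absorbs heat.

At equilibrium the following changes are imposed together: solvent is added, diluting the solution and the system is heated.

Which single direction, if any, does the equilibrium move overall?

cannot be determined

Dilution lowers every aqueous concentration by the same factor. Δn_aq = 0 − 3 = -3, so the system shifts toward the side with more dissolved moles — to the left.
The forward reaction is endothermic. Raising T favours the endothermic direction — shift to the right.
The individual effects push in opposite directions; without quantitative information the net direction cannot be determined.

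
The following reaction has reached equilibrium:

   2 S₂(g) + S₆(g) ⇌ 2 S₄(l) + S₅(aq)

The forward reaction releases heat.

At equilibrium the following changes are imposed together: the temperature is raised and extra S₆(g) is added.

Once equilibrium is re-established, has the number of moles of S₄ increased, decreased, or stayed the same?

The forward reaction is exothermic. Raising T favours the endothermic direction — shift to the left.
Adding S₆ (g), a reactant, drives the reaction to the right.
The two effects oppose each other, so the net shift — and hence the change in S₄ — cannot be determined from the given information.

cannot be determined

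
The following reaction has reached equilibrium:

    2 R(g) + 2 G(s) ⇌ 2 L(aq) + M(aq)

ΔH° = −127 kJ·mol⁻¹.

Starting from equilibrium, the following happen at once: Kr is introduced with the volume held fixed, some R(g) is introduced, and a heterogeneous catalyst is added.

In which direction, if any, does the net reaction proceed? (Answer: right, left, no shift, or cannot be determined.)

right

At constant volume, adding an inert gas leaves every reacting species' partial pressure unchanged, so Q is unchanged — no shift from this change.
Adding R (g), a reactant, drives the reaction to the right.
A catalyst speeds both forward and reverse rates equally; it changes neither Q nor K — no shift from this change.
Only the nonzero effect(s) matter; the net shift is to the right.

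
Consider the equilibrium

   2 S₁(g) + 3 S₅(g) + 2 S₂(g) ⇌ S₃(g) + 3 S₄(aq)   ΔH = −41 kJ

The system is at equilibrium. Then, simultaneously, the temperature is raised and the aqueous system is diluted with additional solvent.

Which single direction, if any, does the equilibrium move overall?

cannot be determined

The forward reaction is exothermic. Raising T favours the endothermic direction — shift to the left.
Dilution lowers every aqueous concentration by the same factor. Δn_aq = 3 − 0 = +3, so the system shifts toward the side with more dissolved moles — to the right.
The individual effects push in opposite directions; without quantitative information the net direction cannot be determined.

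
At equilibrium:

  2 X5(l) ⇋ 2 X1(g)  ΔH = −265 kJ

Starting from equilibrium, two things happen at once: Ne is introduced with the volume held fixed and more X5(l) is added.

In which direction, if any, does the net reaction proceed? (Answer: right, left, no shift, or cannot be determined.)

no shift

At constant volume, adding an inert gas leaves every reacting species' partial pressure unchanged, so Q is unchanged — no shift from this change.
X5 is a pure liquid; its activity is 1 regardless of amount, so Q is unaffected — no shift from this change.
None of the changes alters Q relative to K, so there is no net shift.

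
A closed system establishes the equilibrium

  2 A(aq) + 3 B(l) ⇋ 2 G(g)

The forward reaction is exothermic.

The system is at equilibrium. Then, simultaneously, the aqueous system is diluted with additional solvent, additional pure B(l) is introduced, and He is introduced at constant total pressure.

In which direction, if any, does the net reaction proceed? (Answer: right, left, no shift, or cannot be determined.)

cannot be determined

Dilution lowers every aqueous concentration by the same factor. Δn_aq = 0 − 2 = -2, so the system shifts toward the side with more dissolved moles — to the left.
B is a pure liquid; its activity is 1 regardless of amount, so Q is unaffected — no shift from this change.
Adding inert gas at constant total pressure expands the volume and lowers every reacting partial pressure. With Δn_gas = 2 − 0 = +2, Q moves away from K toward the side with fewer gas moles, so the system shifts toward the side with more gas moles — to the right.
The individual effects push in opposite directions; without quantitative information the net direction cannot be determined.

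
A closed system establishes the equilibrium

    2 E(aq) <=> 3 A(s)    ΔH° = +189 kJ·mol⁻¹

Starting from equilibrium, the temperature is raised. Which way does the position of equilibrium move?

The forward reaction is endothermic. Raising T favours the endothermic direction — shift to the right.

right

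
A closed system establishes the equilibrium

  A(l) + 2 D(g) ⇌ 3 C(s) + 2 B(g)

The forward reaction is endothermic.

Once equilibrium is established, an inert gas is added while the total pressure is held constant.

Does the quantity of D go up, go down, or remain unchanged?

unchanged

Adding inert gas at constant total pressure expands the volume, scaling every reacting partial pressure by the same factor. Δn_gas = 2 − 2 = 0, so Q is unchanged — no shift.
No net shift occurs, so the amount of D is unchanged.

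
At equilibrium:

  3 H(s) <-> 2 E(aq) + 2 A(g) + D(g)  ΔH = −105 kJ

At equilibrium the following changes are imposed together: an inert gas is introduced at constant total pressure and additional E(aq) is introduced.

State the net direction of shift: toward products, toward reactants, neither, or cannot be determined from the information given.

Adding inert gas at constant total pressure expands the volume and lowers every reacting partial pressure. With Δn_gas = 3 − 0 = +3, Q moves away from K toward the side with fewer gas moles, so the system shifts toward the side with more gas moles — to the right.
Adding E (aq), a product, drives the reaction to the left.
The individual effects push in opposite directions; without quantitative information the net direction cannot be determined.

cannot be determined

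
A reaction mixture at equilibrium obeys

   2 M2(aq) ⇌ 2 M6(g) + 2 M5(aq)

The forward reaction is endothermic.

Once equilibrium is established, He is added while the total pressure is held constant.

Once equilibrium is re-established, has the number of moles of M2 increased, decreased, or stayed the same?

decreases

Adding inert gas at constant total pressure expands the volume and lowers every reacting partial pressure. With Δn_gas = 2 − 0 = +2, Q moves away from K toward the side with fewer gas moles, so the system shifts toward the side with more gas moles — to the right.
The net shift is to the right. M2 is a reactant, so its amount decreases.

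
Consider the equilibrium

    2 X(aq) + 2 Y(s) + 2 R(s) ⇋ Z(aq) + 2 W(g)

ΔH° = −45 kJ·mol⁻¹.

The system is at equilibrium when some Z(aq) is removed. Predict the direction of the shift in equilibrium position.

Removing Z (aq), a product, drives the reaction to the right.

right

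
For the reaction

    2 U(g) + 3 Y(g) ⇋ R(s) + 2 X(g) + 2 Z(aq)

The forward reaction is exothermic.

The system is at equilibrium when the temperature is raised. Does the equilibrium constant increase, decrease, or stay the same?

K depends on temperature via the van 't Hoff relation. The forward reaction is exothermic, so raising T decreases K.

decreases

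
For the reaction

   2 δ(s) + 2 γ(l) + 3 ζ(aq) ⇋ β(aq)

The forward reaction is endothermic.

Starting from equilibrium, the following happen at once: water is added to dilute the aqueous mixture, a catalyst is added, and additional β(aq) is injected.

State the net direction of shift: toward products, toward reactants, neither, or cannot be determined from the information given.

left

Dilution lowers every aqueous concentration by the same factor. Δn_aq = 1 − 3 = -2, so the system shifts toward the side with more dissolved moles — to the left.
A catalyst speeds both forward and reverse rates equally; it changes neither Q nor K — no shift from this change.
Adding β (aq), a product, drives the reaction to the left.
Only the nonzero effect(s) matter; the net shift is to the left.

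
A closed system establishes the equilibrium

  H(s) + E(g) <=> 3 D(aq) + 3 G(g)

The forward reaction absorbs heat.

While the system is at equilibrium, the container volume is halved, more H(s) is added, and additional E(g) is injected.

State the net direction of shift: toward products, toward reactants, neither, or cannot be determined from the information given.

cannot be determined

Gas moles: reactants 1, products 3 (Δn_gas = +2). Compression shifts the system toward the side with fewer moles of gas — to the left.
H is a pure solid; its activity is 1 regardless of amount, so Q is unaffected — no shift from this change.
Adding E (g), a reactant, drives the reaction to the right.
The individual effects push in opposite directions; without quantitative information the net direction cannot be determined.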